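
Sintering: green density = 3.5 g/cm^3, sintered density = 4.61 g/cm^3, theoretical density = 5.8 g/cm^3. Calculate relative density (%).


Relative = 4.61 / 5.8 * 100 = 79.5%

79.5


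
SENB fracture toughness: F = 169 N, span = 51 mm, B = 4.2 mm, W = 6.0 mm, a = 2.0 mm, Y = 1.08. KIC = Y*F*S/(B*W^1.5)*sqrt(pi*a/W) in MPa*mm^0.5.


KIC = 1.08*169*51/(4.2*6.0^1.5)*sqrt(pi*2.0/6.0) = 154.32

154.32


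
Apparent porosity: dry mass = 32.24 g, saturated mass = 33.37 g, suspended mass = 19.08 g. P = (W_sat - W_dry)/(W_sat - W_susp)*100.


P = (33.37 - 32.24) / (33.37 - 19.08) * 100 = 1.13 / 14.29 * 100 = 7.9%

7.9


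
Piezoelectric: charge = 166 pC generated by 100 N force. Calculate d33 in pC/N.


d33 = 166 / 100 = 1.7 pC/N

1.7


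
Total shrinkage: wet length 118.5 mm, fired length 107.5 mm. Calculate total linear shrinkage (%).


TS = (118.5 - 107.5) / 118.5 * 100 = 9.28%

9.28


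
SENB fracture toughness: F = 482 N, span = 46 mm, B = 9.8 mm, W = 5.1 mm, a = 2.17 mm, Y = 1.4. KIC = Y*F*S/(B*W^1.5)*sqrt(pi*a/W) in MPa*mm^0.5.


KIC = 1.4*482*46/(9.8*5.1^1.5)*sqrt(pi*2.17/5.1) = 317.96

317.96


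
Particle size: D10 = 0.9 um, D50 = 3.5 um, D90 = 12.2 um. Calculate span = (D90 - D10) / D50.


Span = (12.2 - 0.9) / 3.5 = 11.3 / 3.5 = 3.229

3.229


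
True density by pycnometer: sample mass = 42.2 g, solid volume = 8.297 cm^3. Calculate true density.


TD = 42.2 / 8.297 = 5.086 g/cm^3

5.086


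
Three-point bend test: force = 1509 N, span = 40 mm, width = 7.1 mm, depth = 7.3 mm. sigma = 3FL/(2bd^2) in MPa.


sigma = 3*1509*40/(2*7.1*7.3^2) = 239.3 MPa

239.3


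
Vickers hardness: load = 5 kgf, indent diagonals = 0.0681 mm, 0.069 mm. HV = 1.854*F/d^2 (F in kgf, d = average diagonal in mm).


d_avg = (0.0681+0.069)/2 = 0.06855 mm
HV = 1.854*5/0.06855^2 = 1973

1973


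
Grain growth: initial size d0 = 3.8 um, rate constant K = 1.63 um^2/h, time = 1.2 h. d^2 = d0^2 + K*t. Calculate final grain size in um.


d^2 = 3.8^2 + 1.63*1.2 = 16.396
d = sqrt(16.396) = 4.05 um

4.05


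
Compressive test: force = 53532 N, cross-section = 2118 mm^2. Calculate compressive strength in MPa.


CS = 53532 / 2118 = 25.3 MPa

25.3


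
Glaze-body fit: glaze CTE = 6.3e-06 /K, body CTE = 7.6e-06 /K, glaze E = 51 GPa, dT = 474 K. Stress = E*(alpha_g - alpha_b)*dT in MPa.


Stress = 51*1000*(6.3e-06 - 7.6e-06)*474 = -31.4 MPa

-31.4


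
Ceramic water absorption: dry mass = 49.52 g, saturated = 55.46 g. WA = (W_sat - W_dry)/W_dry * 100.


WA = (55.46 - 49.52) / 49.52 * 100 = 12.0%

12.0


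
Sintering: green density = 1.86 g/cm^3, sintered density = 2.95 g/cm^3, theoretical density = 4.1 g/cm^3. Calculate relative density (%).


Relative = 2.95 / 4.1 * 100 = 72.0%

72.0


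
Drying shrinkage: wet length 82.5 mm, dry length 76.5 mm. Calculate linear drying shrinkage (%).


DS = (82.5 - 76.5) / 82.5 * 100 = 7.27%

7.27


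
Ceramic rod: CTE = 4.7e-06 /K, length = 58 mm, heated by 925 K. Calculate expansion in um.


dL = 4.7e-06 * 58 * 925 * 1000 = 252.155 um

252.155


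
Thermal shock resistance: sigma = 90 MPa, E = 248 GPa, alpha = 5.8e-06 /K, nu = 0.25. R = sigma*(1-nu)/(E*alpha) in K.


R = 90*(1-0.25)/(248*1000*5.8e-06) = 47 K

47


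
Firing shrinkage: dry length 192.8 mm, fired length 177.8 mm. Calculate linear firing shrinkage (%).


FS = (192.8 - 177.8) / 192.8 * 100 = 7.78%

7.78


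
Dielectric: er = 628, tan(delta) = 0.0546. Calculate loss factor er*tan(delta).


Loss = 628 * 0.0546 = 34.289

34.289


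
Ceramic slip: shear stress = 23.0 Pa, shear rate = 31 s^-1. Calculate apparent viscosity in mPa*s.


eta = tau/gamma * 1000 = 23.0/31 * 1000 = 741.9 mPa*s

741.9


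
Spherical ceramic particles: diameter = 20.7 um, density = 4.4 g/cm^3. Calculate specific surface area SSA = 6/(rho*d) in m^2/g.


SSA = 6 / (4.4 * 20.7) = 0.066 m^2/g

0.066


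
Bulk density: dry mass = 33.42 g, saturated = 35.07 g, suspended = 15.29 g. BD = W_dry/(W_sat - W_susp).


BD = 33.42 / (35.07 - 15.29) = 33.42 / 19.78 = 1.69 g/cm^3

1.69


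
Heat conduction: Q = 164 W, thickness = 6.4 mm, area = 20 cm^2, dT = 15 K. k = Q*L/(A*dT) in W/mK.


k = 164*6.4/1000/(20/10000*15) = 34.99 W/mK

34.99


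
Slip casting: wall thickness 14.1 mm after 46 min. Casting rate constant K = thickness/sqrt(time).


K = 14.1 / sqrt(46) = 14.1 / 6.7823 = 2.079 mm/min^0.5

2.079


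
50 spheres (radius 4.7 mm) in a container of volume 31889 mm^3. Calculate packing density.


V_sphere = 4/3*pi*4.7^3 = 434.8928 mm^3
Total V = 50*434.8928 = 21744.64 mm^3
PD = 21744.64 / 31889 = 0.682

0.682


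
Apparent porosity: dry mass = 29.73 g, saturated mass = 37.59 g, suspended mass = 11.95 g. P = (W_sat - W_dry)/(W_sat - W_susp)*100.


P = (37.59 - 29.73) / (37.59 - 11.95) * 100 = 7.86 / 25.64 * 100 = 30.7%

30.7


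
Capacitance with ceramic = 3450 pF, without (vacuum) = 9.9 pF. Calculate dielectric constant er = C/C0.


er = 3450 / 9.9 = 348.48

348.48


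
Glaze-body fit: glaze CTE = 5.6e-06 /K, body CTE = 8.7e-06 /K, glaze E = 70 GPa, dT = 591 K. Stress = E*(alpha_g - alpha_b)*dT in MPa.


Stress = 70*1000*(5.6e-06 - 8.7e-06)*591 = -128.2 MPa

-128.2


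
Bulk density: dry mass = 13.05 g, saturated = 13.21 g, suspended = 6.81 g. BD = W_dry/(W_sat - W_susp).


BD = 13.05 / (13.21 - 6.81) = 13.05 / 6.4 = 2.039 g/cm^3

2.039


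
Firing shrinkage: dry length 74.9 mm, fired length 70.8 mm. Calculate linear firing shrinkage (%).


FS = (74.9 - 70.8) / 74.9 * 100 = 5.47%

5.47


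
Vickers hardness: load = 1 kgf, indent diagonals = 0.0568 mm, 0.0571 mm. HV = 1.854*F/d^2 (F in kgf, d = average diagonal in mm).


d_avg = (0.0568+0.0571)/2 = 0.05695 mm
HV = 1.854*1/0.05695^2 = 572

572


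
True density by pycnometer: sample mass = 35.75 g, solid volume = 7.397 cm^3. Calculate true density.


TD = 35.75 / 7.397 = 4.833 g/cm^3

4.833


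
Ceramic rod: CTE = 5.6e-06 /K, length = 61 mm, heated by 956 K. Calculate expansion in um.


dL = 5.6e-06 * 61 * 956 * 1000 = 326.57 um

326.57


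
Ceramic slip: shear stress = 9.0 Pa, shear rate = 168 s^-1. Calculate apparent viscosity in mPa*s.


eta = tau/gamma * 1000 = 9.0/168 * 1000 = 53.6 mPa*s

53.6


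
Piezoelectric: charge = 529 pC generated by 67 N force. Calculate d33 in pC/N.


d33 = 529 / 67 = 7.9 pC/N

7.9


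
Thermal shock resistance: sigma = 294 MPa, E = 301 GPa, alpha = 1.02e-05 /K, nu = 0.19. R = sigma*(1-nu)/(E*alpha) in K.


R = 294*(1-0.19)/(301*1000*1.02e-05) = 78 K

78


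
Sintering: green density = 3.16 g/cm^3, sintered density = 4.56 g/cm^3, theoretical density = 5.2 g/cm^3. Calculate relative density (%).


Relative = 4.56 / 5.2 * 100 = 87.7%

87.7


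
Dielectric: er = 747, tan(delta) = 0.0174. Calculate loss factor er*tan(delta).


Loss = 747 * 0.0174 = 12.998

12.998


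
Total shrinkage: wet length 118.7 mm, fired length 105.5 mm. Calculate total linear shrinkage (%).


TS = (118.7 - 105.5) / 118.7 * 100 = 11.12%

11.12


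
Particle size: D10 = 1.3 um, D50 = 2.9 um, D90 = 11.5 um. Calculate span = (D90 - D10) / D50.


Span = (11.5 - 1.3) / 2.9 = 10.2 / 2.9 = 3.517

3.517


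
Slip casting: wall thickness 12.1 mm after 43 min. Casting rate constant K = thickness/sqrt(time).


K = 12.1 / sqrt(43) = 12.1 / 6.5574 = 1.845 mm/min^0.5

1.845


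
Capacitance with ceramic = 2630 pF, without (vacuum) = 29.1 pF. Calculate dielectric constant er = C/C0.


er = 2630 / 29.1 = 90.38

90.38


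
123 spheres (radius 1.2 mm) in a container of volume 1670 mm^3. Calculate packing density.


V_sphere = 4/3*pi*1.2^3 = 7.2382 mm^3
Total V = 123*7.2382 = 890.2986 mm^3
PD = 890.2986 / 1670 = 0.533

0.533


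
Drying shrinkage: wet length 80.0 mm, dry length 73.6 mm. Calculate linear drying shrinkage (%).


DS = (80.0 - 73.6) / 80.0 * 100 = 8.0%

8.0


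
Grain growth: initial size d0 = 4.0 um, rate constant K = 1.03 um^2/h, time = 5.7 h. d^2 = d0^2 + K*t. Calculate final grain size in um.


d^2 = 4.0^2 + 1.03*5.7 = 21.871
d = sqrt(21.871) = 4.68 um

4.68


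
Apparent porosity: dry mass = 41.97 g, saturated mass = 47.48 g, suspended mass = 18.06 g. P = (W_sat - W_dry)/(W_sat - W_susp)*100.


P = (47.48 - 41.97) / (47.48 - 18.06) * 100 = 5.51 / 29.42 * 100 = 18.7%

18.7


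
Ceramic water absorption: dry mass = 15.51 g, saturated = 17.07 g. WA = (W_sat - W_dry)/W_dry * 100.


WA = (17.07 - 15.51) / 15.51 * 100 = 10.06%

10.06


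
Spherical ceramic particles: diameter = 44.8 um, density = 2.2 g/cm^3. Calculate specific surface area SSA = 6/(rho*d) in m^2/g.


SSA = 6 / (2.2 * 44.8) = 0.061 m^2/g

0.061


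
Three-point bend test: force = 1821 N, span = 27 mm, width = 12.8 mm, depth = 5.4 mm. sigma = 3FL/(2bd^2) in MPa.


sigma = 3*1821*27/(2*12.8*5.4^2) = 197.6 MPa

197.6


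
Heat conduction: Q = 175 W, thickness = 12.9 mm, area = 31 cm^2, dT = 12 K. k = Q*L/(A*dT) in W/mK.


k = 175*12.9/1000/(31/10000*12) = 60.69 W/mK

60.69


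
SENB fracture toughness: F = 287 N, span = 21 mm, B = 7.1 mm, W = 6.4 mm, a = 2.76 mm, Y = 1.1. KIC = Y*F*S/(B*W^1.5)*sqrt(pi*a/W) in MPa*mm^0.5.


KIC = 1.1*287*21/(7.1*6.4^1.5)*sqrt(pi*2.76/6.4) = 67.13

67.13


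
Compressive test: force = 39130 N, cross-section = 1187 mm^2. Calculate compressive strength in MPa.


CS = 39130 / 1187 = 33.0 MPa

33.0


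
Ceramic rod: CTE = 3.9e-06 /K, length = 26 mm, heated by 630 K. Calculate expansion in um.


dL = 3.9e-06 * 26 * 630 * 1000 = 63.882 um

63.882


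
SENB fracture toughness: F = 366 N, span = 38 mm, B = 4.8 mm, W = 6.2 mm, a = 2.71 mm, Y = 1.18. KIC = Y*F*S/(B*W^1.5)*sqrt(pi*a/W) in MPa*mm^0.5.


KIC = 1.18*366*38/(4.8*6.2^1.5)*sqrt(pi*2.71/6.2) = 259.53

259.53


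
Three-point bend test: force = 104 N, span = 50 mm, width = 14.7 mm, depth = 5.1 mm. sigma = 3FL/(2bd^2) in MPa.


sigma = 3*104*50/(2*14.7*5.1^2) = 20.4 MPa

20.4


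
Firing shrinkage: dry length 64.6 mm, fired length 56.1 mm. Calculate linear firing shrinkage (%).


FS = (64.6 - 56.1) / 64.6 * 100 = 13.16%

13.16


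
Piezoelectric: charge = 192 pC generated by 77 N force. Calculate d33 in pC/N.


d33 = 192 / 77 = 2.5 pC/N

2.5


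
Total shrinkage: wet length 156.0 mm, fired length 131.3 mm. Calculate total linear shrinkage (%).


TS = (156.0 - 131.3) / 156.0 * 100 = 15.83%

15.83


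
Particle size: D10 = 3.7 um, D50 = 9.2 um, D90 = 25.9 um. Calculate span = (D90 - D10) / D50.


Span = (25.9 - 3.7) / 9.2 = 22.2 / 9.2 = 2.413

2.413


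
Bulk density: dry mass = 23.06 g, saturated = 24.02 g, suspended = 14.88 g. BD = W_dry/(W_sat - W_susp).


BD = 23.06 / (24.02 - 14.88) = 23.06 / 9.14 = 2.523 g/cm^3

2.523


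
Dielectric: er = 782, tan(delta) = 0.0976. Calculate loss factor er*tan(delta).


Loss = 782 * 0.0976 = 76.323

76.323


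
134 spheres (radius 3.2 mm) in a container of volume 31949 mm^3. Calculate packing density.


V_sphere = 4/3*pi*3.2^3 = 137.2583 mm^3
Total V = 134*137.2583 = 18392.6122 mm^3
PD = 18392.6122 / 31949 = 0.576

0.576


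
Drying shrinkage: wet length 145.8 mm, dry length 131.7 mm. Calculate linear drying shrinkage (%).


DS = (145.8 - 131.7) / 145.8 * 100 = 9.67%

9.67


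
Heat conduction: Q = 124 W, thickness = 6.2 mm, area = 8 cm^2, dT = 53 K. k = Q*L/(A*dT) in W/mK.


k = 124*6.2/1000/(8/10000*53) = 18.13 W/mK

18.13


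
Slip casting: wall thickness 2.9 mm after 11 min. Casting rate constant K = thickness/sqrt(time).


K = 2.9 / sqrt(11) = 2.9 / 3.3166 = 0.874 mm/min^0.5

0.874


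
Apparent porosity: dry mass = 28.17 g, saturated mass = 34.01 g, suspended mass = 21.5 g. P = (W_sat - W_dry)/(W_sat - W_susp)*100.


P = (34.01 - 28.17) / (34.01 - 21.5) * 100 = 5.84 / 12.51 * 100 = 46.7%

46.7


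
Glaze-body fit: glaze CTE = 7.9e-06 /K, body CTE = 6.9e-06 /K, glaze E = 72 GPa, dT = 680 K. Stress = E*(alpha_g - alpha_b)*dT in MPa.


Stress = 72*1000*(7.9e-06 - 6.9e-06)*680 = 49.0 MPa

49.0


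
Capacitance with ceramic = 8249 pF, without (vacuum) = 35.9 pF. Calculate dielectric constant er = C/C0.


er = 8249 / 35.9 = 229.78

229.78


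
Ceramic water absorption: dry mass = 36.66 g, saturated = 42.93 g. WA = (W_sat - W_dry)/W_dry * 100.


WA = (42.93 - 36.66) / 36.66 * 100 = 17.1%

17.1


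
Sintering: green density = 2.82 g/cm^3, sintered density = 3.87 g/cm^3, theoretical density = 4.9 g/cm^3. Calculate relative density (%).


Relative = 3.87 / 4.9 * 100 = 79.0%

79.0


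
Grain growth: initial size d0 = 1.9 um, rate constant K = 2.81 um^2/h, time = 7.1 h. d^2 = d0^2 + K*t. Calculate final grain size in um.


d^2 = 1.9^2 + 2.81*7.1 = 23.561
d = sqrt(23.561) = 4.85 um

4.85


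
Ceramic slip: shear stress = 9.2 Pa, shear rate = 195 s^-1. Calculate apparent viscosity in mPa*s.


eta = tau/gamma * 1000 = 9.2/195 * 1000 = 47.2 mPa*s

47.2


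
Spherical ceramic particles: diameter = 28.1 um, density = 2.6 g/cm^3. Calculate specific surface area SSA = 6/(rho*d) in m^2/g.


SSA = 6 / (2.6 * 28.1) = 0.082 m^2/g

0.082


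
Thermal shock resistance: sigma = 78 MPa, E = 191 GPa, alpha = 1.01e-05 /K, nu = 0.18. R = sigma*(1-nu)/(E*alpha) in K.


R = 78*(1-0.18)/(191*1000*1.01e-05) = 33 K

33


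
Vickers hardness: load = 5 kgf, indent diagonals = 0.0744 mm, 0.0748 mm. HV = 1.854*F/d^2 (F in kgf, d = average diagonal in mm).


d_avg = (0.0744+0.0748)/2 = 0.0746 mm
HV = 1.854*5/0.0746^2 = 1666

1666


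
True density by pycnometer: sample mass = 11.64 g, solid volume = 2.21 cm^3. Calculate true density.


TD = 11.64 / 2.21 = 5.267 g/cm^3

5.267


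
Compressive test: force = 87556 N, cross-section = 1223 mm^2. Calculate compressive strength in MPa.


CS = 87556 / 1223 = 71.6 MPa

71.6


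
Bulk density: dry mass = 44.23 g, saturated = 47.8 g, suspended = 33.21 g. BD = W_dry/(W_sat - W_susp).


BD = 44.23 / (47.8 - 33.21) = 44.23 / 14.59 = 3.032 g/cm^3

3.032


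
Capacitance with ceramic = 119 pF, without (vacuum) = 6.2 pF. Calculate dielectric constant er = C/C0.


er = 119 / 6.2 = 19.19

19.19


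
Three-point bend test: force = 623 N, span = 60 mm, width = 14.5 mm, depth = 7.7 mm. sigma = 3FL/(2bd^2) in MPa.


sigma = 3*623*60/(2*14.5*7.7^2) = 65.2 MPa

65.2


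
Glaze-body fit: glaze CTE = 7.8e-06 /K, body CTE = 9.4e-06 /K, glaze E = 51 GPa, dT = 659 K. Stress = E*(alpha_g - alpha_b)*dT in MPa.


Stress = 51*1000*(7.8e-06 - 9.4e-06)*659 = -53.8 MPa

-53.8


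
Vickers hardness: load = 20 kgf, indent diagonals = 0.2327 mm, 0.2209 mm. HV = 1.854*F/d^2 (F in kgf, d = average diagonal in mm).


d_avg = (0.2327+0.2209)/2 = 0.2268 mm
HV = 1.854*20/0.2268^2 = 721

721


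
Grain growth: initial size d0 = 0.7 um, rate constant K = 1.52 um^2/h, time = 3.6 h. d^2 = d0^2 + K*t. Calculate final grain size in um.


d^2 = 0.7^2 + 1.52*3.6 = 5.962
d = sqrt(5.962) = 2.44 um

2.44


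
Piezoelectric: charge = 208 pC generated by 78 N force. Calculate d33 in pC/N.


d33 = 208 / 78 = 2.7 pC/N

2.7


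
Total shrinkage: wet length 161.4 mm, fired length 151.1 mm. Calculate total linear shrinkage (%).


TS = (161.4 - 151.1) / 161.4 * 100 = 6.38%

6.38


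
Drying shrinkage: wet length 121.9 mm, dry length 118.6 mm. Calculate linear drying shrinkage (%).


DS = (121.9 - 118.6) / 121.9 * 100 = 2.71%

2.71


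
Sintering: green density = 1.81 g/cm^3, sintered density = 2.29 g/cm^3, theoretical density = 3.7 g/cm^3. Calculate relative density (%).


Relative = 2.29 / 3.7 * 100 = 61.9%

61.9


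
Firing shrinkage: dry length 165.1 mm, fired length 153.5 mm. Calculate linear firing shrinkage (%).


FS = (165.1 - 153.5) / 165.1 * 100 = 7.03%

7.03


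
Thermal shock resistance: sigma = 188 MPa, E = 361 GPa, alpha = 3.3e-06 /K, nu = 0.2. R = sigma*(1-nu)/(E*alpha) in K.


R = 188*(1-0.2)/(361*1000*3.3e-06) = 126 K

126


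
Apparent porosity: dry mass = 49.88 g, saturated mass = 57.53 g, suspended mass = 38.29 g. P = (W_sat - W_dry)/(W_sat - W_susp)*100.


P = (57.53 - 49.88) / (57.53 - 38.29) * 100 = 7.65 / 19.24 * 100 = 39.8%

39.8


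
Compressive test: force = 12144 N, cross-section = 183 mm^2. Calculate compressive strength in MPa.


CS = 12144 / 183 = 66.4 MPa

66.4


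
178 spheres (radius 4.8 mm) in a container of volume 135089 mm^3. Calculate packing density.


V_sphere = 4/3*pi*4.8^3 = 463.2467 mm^3
Total V = 178*463.2467 = 82457.9126 mm^3
PD = 82457.9126 / 135089 = 0.61

0.61


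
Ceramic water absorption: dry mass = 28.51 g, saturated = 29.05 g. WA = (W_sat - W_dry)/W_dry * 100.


WA = (29.05 - 28.51) / 28.51 * 100 = 1.89%

1.89


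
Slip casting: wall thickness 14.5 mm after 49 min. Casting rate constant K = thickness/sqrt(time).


K = 14.5 / sqrt(49) = 14.5 / 7.0 = 2.071 mm/min^0.5

2.071


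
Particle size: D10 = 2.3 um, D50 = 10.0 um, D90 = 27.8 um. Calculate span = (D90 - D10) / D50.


Span = (27.8 - 2.3) / 10.0 = 25.5 / 10.0 = 2.55

2.55


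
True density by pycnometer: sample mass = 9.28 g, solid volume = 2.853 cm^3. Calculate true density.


TD = 9.28 / 2.853 = 3.253 g/cm^3

3.253


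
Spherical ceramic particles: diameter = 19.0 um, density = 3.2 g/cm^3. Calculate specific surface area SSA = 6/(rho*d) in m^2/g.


SSA = 6 / (3.2 * 19.0) = 0.099 m^2/g

0.099


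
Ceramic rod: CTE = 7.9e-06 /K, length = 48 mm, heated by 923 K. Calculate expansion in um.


dL = 7.9e-06 * 48 * 923 * 1000 = 350.002 um

350.002


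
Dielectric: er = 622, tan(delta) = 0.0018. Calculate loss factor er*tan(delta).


Loss = 622 * 0.0018 = 1.12

1.12


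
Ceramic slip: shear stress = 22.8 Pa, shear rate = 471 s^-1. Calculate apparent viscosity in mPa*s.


eta = tau/gamma * 1000 = 22.8/471 * 1000 = 48.4 mPa*s

48.4


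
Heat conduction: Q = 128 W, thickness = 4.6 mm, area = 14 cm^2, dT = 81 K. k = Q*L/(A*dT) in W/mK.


k = 128*4.6/1000/(14/10000*81) = 5.19 W/mK

5.19


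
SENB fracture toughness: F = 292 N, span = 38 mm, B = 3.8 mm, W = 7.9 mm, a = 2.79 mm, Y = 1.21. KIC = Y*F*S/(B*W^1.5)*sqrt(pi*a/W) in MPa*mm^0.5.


KIC = 1.21*292*38/(3.8*7.9^1.5)*sqrt(pi*2.79/7.9) = 167.61

167.61


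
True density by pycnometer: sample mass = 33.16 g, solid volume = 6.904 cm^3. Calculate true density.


TD = 33.16 / 6.904 = 4.803 g/cm^3

4.803


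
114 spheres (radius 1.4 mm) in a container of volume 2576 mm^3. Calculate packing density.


V_sphere = 4/3*pi*1.4^3 = 11.494 mm^3
Total V = 114*11.494 = 1310.316 mm^3
PD = 1310.316 / 2576 = 0.509

0.509


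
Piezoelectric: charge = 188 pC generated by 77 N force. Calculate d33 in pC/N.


d33 = 188 / 77 = 2.4 pC/N

2.4


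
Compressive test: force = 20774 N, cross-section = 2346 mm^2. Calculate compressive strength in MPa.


CS = 20774 / 2346 = 8.9 MPa

8.9


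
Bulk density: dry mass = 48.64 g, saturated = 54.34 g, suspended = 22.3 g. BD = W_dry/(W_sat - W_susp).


BD = 48.64 / (54.34 - 22.3) = 48.64 / 32.04 = 1.518 g/cm^3

1.518


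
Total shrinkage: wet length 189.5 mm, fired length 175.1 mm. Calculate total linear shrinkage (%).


TS = (189.5 - 175.1) / 189.5 * 100 = 7.6%

7.6


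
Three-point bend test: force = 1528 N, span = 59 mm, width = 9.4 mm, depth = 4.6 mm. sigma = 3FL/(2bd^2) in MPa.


sigma = 3*1528*59/(2*9.4*4.6^2) = 679.9 MPa

679.9


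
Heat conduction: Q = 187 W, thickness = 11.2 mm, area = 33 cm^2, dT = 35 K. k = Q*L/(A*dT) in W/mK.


k = 187*11.2/1000/(33/10000*35) = 18.13 W/mK

18.13


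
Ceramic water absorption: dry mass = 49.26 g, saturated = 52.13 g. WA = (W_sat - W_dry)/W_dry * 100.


WA = (52.13 - 49.26) / 49.26 * 100 = 5.83%

5.83


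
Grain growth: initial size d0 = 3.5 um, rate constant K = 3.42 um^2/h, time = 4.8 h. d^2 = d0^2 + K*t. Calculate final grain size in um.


d^2 = 3.5^2 + 3.42*4.8 = 28.666
d = sqrt(28.666) = 5.35 um

5.35


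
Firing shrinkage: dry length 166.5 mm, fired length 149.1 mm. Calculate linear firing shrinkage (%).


FS = (166.5 - 149.1) / 166.5 * 100 = 10.45%

10.45


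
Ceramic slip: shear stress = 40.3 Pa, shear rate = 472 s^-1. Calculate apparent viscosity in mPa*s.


eta = tau/gamma * 1000 = 40.3/472 * 1000 = 85.4 mPa*s

85.4


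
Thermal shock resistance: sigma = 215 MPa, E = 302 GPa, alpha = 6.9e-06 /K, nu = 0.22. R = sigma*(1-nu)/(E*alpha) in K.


R = 215*(1-0.22)/(302*1000*6.9e-06) = 80 K

80


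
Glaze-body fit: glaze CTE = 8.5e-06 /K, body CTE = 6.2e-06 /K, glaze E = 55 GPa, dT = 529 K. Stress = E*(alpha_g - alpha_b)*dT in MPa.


Stress = 55*1000*(8.5e-06 - 6.2e-06)*529 = 66.9 MPa

66.9


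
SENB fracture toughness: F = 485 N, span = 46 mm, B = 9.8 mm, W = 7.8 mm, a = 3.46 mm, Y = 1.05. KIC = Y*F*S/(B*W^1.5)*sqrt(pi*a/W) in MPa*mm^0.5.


KIC = 1.05*485*46/(9.8*7.8^1.5)*sqrt(pi*3.46/7.8) = 129.53

129.53


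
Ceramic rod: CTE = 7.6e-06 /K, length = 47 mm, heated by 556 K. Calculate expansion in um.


dL = 7.6e-06 * 47 * 556 * 1000 = 198.603 um

198.603


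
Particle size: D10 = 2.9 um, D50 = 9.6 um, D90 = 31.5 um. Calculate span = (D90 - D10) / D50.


Span = (31.5 - 2.9) / 9.6 = 28.6 / 9.6 = 2.979

2.979


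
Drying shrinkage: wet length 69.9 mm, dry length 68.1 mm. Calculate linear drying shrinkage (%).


DS = (69.9 - 68.1) / 69.9 * 100 = 2.58%

2.58


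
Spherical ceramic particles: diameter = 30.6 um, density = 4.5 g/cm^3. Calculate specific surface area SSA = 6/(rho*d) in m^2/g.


SSA = 6 / (4.5 * 30.6) = 0.044 m^2/g

0.044


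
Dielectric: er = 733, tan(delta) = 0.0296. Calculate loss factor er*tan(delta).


Loss = 733 * 0.0296 = 21.697

21.697


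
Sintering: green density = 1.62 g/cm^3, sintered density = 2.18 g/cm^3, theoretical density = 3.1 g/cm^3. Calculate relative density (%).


Relative = 2.18 / 3.1 * 100 = 70.3%

70.3


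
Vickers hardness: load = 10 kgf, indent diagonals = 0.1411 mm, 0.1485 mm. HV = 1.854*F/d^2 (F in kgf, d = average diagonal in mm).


d_avg = (0.1411+0.1485)/2 = 0.1448 mm
HV = 1.854*10/0.1448^2 = 884

884


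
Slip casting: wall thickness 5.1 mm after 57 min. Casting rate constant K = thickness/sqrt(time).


K = 5.1 / sqrt(57) = 5.1 / 7.5498 = 0.676 mm/min^0.5

0.676


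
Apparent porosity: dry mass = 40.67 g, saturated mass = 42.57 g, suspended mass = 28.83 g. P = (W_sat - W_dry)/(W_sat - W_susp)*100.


P = (42.57 - 40.67) / (42.57 - 28.83) * 100 = 1.9 / 13.74 * 100 = 13.8%

13.8


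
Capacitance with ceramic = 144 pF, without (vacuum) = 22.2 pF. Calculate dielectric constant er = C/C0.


er = 144 / 22.2 = 6.49

6.49


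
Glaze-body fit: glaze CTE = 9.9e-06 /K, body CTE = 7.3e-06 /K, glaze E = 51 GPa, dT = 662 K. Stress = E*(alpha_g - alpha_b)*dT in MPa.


Stress = 51*1000*(9.9e-06 - 7.3e-06)*662 = 87.8 MPa

87.8


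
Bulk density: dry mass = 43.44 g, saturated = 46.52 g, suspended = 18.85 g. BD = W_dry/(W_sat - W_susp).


BD = 43.44 / (46.52 - 18.85) = 43.44 / 27.67 = 1.57 g/cm^3

1.57


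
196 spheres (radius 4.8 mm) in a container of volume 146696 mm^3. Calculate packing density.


V_sphere = 4/3*pi*4.8^3 = 463.2467 mm^3
Total V = 196*463.2467 = 90796.3532 mm^3
PD = 90796.3532 / 146696 = 0.619

0.619


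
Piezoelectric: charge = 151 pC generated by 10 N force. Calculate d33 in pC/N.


d33 = 151 / 10 = 15.1 pC/N

15.1


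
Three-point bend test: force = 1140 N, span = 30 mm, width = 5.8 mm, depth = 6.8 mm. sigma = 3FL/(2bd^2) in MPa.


sigma = 3*1140*30/(2*5.8*6.8^2) = 191.3 MPa

191.3


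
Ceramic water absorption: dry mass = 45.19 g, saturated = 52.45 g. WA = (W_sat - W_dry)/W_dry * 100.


WA = (52.45 - 45.19) / 45.19 * 100 = 16.07%

16.07


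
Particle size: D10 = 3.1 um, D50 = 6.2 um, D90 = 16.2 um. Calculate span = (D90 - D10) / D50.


Span = (16.2 - 3.1) / 6.2 = 13.1 / 6.2 = 2.113

2.113


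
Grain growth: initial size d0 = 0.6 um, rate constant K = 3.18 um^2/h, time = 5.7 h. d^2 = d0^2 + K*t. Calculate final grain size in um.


d^2 = 0.6^2 + 3.18*5.7 = 18.486
d = sqrt(18.486) = 4.3 um

4.3


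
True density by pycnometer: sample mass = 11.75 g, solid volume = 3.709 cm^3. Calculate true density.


TD = 11.75 / 3.709 = 3.168 g/cm^3

3.168


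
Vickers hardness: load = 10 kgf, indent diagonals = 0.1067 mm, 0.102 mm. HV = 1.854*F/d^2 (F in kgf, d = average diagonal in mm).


d_avg = (0.1067+0.102)/2 = 0.10435 mm
HV = 1.854*10/0.10435^2 = 1703

1703


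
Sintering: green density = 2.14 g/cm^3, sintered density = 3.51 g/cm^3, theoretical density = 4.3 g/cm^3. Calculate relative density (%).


Relative = 3.51 / 4.3 * 100 = 81.6%

81.6


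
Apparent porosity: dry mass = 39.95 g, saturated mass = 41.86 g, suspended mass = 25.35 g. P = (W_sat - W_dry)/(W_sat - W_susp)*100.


P = (41.86 - 39.95) / (41.86 - 25.35) * 100 = 1.91 / 16.51 * 100 = 11.6%

11.6


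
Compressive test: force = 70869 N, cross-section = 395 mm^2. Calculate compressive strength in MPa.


CS = 70869 / 395 = 179.4 MPa

179.4


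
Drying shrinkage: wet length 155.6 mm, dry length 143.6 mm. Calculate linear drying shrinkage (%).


DS = (155.6 - 143.6) / 155.6 * 100 = 7.71%

7.71


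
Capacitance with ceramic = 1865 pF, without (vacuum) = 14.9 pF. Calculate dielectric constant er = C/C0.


er = 1865 / 14.9 = 125.17

125.17


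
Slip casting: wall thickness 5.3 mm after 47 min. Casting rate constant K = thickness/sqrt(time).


K = 5.3 / sqrt(47) = 5.3 / 6.8557 = 0.773 mm/min^0.5

0.773


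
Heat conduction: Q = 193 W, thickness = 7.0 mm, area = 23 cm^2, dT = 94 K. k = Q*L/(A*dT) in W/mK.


k = 193*7.0/1000/(23/10000*94) = 6.25 W/mK

6.25


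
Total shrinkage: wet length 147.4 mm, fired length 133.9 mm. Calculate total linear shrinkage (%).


TS = (147.4 - 133.9) / 147.4 * 100 = 9.16%

9.16


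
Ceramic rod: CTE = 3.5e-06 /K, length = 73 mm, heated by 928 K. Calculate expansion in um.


dL = 3.5e-06 * 73 * 928 * 1000 = 237.104 um

237.104


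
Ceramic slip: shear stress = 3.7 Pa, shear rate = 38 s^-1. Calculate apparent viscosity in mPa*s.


eta = tau/gamma * 1000 = 3.7/38 * 1000 = 97.4 mPa*s

97.4


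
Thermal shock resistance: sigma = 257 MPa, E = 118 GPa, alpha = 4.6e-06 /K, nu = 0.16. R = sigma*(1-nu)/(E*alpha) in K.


R = 257*(1-0.16)/(118*1000*4.6e-06) = 398 K

398


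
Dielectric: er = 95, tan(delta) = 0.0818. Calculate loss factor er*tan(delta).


Loss = 95 * 0.0818 = 7.771

7.771


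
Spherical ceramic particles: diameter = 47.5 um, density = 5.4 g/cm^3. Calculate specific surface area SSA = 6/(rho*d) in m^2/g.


SSA = 6 / (5.4 * 47.5) = 0.023 m^2/g

0.023


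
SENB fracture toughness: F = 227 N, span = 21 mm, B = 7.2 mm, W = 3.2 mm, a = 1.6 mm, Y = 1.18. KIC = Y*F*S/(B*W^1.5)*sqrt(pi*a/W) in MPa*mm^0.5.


KIC = 1.18*227*21/(7.2*3.2^1.5)*sqrt(pi*1.6/3.2) = 171.05

171.05


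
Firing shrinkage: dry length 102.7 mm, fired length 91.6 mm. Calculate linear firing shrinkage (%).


FS = (102.7 - 91.6) / 102.7 * 100 = 10.81%

10.81


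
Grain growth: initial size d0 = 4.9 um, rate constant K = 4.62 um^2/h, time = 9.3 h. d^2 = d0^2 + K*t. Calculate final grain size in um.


d^2 = 4.9^2 + 4.62*9.3 = 66.976
d = sqrt(66.976) = 8.18 um

8.18


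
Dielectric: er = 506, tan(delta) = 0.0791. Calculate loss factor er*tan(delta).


Loss = 506 * 0.0791 = 40.025

40.025


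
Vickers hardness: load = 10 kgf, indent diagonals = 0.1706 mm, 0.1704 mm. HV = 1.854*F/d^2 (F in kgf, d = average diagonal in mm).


d_avg = (0.1706+0.1704)/2 = 0.1705 mm
HV = 1.854*10/0.1705^2 = 638

638


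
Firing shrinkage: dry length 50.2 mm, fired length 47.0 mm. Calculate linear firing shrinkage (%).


FS = (50.2 - 47.0) / 50.2 * 100 = 6.37%

6.37


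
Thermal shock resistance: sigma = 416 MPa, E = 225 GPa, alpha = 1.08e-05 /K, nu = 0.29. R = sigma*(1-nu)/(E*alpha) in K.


R = 416*(1-0.29)/(225*1000*1.08e-05) = 122 K

122


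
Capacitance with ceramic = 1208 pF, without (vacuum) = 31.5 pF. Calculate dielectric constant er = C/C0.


er = 1208 / 31.5 = 38.35

38.35


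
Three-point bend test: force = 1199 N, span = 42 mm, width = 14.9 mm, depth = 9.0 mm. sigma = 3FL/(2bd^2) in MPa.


sigma = 3*1199*42/(2*14.9*9.0^2) = 62.6 MPa

62.6


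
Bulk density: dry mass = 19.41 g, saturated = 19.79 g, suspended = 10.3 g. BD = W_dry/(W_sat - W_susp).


BD = 19.41 / (19.79 - 10.3) = 19.41 / 9.49 = 2.045 g/cm^3

2.045


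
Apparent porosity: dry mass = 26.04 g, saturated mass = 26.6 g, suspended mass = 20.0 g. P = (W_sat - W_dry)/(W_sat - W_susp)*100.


P = (26.6 - 26.04) / (26.6 - 20.0) * 100 = 0.56 / 6.6 * 100 = 8.5%

8.5


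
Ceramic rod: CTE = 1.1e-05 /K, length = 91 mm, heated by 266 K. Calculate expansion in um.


dL = 1.1e-05 * 91 * 266 * 1000 = 266.266 um

266.266


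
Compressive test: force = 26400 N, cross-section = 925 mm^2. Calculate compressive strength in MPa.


CS = 26400 / 925 = 28.5 MPa

28.5


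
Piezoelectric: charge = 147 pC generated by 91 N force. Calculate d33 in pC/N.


d33 = 147 / 91 = 1.6 pC/N

1.6


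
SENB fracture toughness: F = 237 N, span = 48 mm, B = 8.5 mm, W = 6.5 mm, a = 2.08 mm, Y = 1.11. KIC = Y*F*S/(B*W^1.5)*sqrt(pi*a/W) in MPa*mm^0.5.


KIC = 1.11*237*48/(8.5*6.5^1.5)*sqrt(pi*2.08/6.5) = 89.88

89.88


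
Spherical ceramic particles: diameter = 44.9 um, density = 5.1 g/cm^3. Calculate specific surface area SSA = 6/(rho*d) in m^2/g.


SSA = 6 / (5.1 * 44.9) = 0.026 m^2/g

0.026


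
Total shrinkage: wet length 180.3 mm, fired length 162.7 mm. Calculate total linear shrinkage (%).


TS = (180.3 - 162.7) / 180.3 * 100 = 9.76%

9.76


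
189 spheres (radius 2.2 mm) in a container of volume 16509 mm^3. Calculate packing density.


V_sphere = 4/3*pi*2.2^3 = 44.6022 mm^3
Total V = 189*44.6022 = 8429.8158 mm^3
PD = 8429.8158 / 16509 = 0.511

0.511


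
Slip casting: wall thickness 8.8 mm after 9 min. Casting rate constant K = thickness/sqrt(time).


K = 8.8 / sqrt(9) = 8.8 / 3.0 = 2.933 mm/min^0.5

2.933


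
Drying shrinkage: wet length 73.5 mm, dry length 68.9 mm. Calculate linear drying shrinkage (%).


DS = (73.5 - 68.9) / 73.5 * 100 = 6.26%

6.26


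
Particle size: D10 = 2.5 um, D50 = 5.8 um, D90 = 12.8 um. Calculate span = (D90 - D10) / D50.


Span = (12.8 - 2.5) / 5.8 = 10.3 / 5.8 = 1.776

1.776


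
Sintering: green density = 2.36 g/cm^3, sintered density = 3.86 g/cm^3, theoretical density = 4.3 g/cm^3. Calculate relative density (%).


Relative = 3.86 / 4.3 * 100 = 89.8%

89.8


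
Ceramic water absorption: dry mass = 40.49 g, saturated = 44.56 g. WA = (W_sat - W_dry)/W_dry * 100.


WA = (44.56 - 40.49) / 40.49 * 100 = 10.05%

10.05


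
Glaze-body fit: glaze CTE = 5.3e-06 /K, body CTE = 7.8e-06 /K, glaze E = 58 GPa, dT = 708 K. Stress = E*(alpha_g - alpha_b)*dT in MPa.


Stress = 58*1000*(5.3e-06 - 7.8e-06)*708 = -102.7 MPa

-102.7


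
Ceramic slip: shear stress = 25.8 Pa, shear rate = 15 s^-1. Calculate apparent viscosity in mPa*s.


eta = tau/gamma * 1000 = 25.8/15 * 1000 = 1720.0 mPa*s

1720.0


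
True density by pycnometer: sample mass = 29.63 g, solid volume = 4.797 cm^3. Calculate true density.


TD = 29.63 / 4.797 = 6.177 g/cm^3

6.177


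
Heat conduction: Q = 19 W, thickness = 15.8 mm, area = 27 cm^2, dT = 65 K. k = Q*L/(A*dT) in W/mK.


k = 19*15.8/1000/(27/10000*65) = 1.71 W/mK

1.71


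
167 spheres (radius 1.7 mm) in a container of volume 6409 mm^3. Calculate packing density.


V_sphere = 4/3*pi*1.7^3 = 20.5795 mm^3
Total V = 167*20.5795 = 3436.7765 mm^3
PD = 3436.7765 / 6409 = 0.536

0.536


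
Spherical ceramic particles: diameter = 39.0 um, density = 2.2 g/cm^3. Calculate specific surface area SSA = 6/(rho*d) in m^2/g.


SSA = 6 / (2.2 * 39.0) = 0.07 m^2/g

0.07


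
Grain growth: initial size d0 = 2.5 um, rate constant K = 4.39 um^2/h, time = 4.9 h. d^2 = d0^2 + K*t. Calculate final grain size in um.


d^2 = 2.5^2 + 4.39*4.9 = 27.761
d = sqrt(27.761) = 5.27 um

5.27


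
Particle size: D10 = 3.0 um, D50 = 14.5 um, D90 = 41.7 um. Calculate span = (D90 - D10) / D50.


Span = (41.7 - 3.0) / 14.5 = 38.7 / 14.5 = 2.669

2.669


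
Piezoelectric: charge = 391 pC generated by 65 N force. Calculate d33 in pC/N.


d33 = 391 / 65 = 6.0 pC/N

6.0


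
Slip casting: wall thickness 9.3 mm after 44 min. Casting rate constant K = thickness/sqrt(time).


K = 9.3 / sqrt(44) = 9.3 / 6.6332 = 1.402 mm/min^0.5

1.402


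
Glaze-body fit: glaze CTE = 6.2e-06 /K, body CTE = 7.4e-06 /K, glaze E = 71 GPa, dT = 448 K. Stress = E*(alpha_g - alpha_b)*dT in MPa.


Stress = 71*1000*(6.2e-06 - 7.4e-06)*448 = -38.2 MPa

-38.2


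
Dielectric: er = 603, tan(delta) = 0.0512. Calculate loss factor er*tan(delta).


Loss = 603 * 0.0512 = 30.874

30.874


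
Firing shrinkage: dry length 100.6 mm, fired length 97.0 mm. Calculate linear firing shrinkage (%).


FS = (100.6 - 97.0) / 100.6 * 100 = 3.58%

3.58


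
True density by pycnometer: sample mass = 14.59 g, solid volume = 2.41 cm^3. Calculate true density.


TD = 14.59 / 2.41 = 6.054 g/cm^3

6.054


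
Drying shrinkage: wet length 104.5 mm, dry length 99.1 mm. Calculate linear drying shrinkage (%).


DS = (104.5 - 99.1) / 104.5 * 100 = 5.17%

5.17


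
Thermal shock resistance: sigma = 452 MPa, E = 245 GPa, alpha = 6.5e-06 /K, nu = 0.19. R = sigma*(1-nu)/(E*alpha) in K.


R = 452*(1-0.19)/(245*1000*6.5e-06) = 230 K

230


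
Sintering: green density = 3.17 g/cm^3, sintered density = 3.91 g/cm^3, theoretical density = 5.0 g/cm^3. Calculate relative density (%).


Relative = 3.91 / 5.0 * 100 = 78.2%

78.2


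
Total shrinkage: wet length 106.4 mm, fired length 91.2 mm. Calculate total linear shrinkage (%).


TS = (106.4 - 91.2) / 106.4 * 100 = 14.29%

14.29


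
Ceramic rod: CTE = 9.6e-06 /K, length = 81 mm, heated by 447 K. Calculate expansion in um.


dL = 9.6e-06 * 81 * 447 * 1000 = 347.587 um

347.587


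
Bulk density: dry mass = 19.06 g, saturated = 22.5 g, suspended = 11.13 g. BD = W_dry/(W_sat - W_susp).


BD = 19.06 / (22.5 - 11.13) = 19.06 / 11.37 = 1.676 g/cm^3

1.676


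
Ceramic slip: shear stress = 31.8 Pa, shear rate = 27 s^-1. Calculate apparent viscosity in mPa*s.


eta = tau/gamma * 1000 = 31.8/27 * 1000 = 1177.8 mPa*s

1177.8


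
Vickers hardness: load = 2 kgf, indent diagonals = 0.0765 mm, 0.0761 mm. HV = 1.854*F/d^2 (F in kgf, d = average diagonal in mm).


d_avg = (0.0765+0.0761)/2 = 0.0763 mm
HV = 1.854*2/0.0763^2 = 637

637


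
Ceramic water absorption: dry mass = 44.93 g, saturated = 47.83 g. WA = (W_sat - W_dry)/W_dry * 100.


WA = (47.83 - 44.93) / 44.93 * 100 = 6.45%

6.45


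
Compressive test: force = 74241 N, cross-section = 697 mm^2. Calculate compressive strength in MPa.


CS = 74241 / 697 = 106.5 MPa

106.5


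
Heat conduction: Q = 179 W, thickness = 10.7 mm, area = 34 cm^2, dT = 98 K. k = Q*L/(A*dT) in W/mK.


k = 179*10.7/1000/(34/10000*98) = 5.75 W/mK

5.75


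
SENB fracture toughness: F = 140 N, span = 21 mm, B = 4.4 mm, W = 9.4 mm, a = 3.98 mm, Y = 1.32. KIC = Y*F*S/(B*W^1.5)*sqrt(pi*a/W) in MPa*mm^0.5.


KIC = 1.32*140*21/(4.4*9.4^1.5)*sqrt(pi*3.98/9.4) = 35.3

35.3


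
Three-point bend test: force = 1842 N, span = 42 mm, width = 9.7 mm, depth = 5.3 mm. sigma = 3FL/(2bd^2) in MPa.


sigma = 3*1842*42/(2*9.7*5.3^2) = 425.9 MPa

425.9


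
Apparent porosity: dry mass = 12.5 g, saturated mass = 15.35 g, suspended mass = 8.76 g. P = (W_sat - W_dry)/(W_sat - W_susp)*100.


P = (15.35 - 12.5) / (15.35 - 8.76) * 100 = 2.85 / 6.59 * 100 = 43.2%

43.2


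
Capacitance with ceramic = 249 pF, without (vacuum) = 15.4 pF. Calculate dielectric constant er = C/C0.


er = 249 / 15.4 = 16.17

16.17


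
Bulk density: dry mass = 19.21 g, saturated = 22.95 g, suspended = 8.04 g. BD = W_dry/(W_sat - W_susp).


BD = 19.21 / (22.95 - 8.04) = 19.21 / 14.91 = 1.288 g/cm^3

1.288


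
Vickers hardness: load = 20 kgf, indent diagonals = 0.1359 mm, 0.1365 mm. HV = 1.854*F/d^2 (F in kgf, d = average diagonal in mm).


d_avg = (0.1359+0.1365)/2 = 0.1362 mm
HV = 1.854*20/0.1362^2 = 1999

1999


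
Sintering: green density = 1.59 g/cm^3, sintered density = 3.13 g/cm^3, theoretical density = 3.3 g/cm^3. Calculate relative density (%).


Relative = 3.13 / 3.3 * 100 = 94.8%

94.8


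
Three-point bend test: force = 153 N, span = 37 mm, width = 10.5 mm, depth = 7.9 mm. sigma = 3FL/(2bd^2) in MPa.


sigma = 3*153*37/(2*10.5*7.9^2) = 13.0 MPa

13.0


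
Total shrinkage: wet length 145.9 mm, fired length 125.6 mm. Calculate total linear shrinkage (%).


TS = (145.9 - 125.6) / 145.9 * 100 = 13.91%

13.91


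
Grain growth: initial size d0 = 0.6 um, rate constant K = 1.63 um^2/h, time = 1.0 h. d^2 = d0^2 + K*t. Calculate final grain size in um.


d^2 = 0.6^2 + 1.63*1.0 = 1.99
d = sqrt(1.99) = 1.41 um

1.41


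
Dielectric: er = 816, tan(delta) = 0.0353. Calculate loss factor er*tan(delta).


Loss = 816 * 0.0353 = 28.805

28.805


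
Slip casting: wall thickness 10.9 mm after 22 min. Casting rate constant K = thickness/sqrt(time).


K = 10.9 / sqrt(22) = 10.9 / 4.6904 = 2.324 mm/min^0.5

2.324


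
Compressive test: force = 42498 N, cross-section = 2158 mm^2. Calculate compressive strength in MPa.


CS = 42498 / 2158 = 19.7 MPa

19.7


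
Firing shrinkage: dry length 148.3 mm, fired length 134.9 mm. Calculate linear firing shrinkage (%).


FS = (148.3 - 134.9) / 148.3 * 100 = 9.04%

9.04


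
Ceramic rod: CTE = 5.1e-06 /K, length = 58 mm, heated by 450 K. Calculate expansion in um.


dL = 5.1e-06 * 58 * 450 * 1000 = 133.11 um

133.11


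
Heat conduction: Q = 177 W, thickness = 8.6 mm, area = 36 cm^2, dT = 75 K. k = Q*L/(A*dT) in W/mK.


k = 177*8.6/1000/(36/10000*75) = 5.64 W/mK

5.64


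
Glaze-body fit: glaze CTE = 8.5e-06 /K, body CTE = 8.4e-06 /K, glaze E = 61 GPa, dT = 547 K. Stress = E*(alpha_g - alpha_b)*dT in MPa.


Stress = 61*1000*(8.5e-06 - 8.4e-06)*547 = 3.3 MPa

3.3


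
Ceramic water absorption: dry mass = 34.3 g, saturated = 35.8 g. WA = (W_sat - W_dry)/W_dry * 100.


WA = (35.8 - 34.3) / 34.3 * 100 = 4.37%

4.37


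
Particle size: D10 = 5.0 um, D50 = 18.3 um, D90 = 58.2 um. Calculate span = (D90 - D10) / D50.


Span = (58.2 - 5.0) / 18.3 = 53.2 / 18.3 = 2.907

2.907


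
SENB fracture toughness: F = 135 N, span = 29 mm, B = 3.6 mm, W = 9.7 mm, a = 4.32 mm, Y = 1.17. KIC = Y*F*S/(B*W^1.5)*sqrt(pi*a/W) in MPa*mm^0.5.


KIC = 1.17*135*29/(3.6*9.7^1.5)*sqrt(pi*4.32/9.7) = 49.82

49.82


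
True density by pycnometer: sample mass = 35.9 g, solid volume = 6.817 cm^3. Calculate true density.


TD = 35.9 / 6.817 = 5.266 g/cm^3

5.266


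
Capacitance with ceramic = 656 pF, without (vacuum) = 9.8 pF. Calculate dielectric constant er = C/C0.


er = 656 / 9.8 = 66.94

66.94


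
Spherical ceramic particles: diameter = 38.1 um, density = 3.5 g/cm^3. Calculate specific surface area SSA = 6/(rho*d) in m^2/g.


SSA = 6 / (3.5 * 38.1) = 0.045 m^2/g

0.045


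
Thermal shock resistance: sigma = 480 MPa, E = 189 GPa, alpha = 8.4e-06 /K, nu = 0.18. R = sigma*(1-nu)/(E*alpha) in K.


R = 480*(1-0.18)/(189*1000*8.4e-06) = 248 K

248


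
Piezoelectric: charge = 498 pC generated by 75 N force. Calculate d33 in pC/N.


d33 = 498 / 75 = 6.6 pC/N

6.6
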